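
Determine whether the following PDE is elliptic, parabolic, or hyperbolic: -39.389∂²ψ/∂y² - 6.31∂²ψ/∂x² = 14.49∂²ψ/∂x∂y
Rewriting in standard form: -6.31∂²ψ/∂x² - 14.49∂²ψ/∂x∂y - 39.389∂²ψ/∂y² = 0. Coefficients: A = -6.31, B = -14.49, C = -39.389. B² - 4AC = -784.21826, which is negative, so the equation is elliptic.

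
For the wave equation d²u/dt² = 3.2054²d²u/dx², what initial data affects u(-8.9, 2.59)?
Domain of dependence: [-17.201986, -0.598014]. Signals travel at speed 3.2054, so data within |x - -8.9| ≤ 3.2054·2.59 = 8.301986 can reach the point.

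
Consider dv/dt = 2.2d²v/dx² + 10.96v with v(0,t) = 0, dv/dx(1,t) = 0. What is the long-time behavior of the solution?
As t → ∞, v grows unboundedly. Reaction dominates diffusion (r=10.96 > κπ²/(4L²)≈5.43); solution grows exponentially.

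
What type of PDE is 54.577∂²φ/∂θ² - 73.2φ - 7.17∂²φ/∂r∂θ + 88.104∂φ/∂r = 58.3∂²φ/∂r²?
Rewriting in standard form: -58.3∂²φ/∂r² - 7.17∂²φ/∂r∂θ + 54.577∂²φ/∂θ² + 88.104∂φ/∂r - 73.2φ = 0. With A = -58.3, B = -7.17, C = 54.577, the discriminant is 12778.7653. This is a hyperbolic PDE.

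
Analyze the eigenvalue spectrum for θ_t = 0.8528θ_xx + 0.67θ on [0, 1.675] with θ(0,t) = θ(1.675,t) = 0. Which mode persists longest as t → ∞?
Eigenvalues: λₙ = 0.8528n²π²/1.675² - 0.67.
First three modes:
  n=1: λ₁ = 0.8528π²/1.675² - 0.67 ≈ 2.33
  n=2: λ₂ = 3.4112π²/1.675² - 0.67 ≈ 11.33
  n=3: λ₃ = 7.6752π²/1.675² - 0.67 ≈ 26.33
Since 0.8528π²/1.675² ≈ 3 > 0.67, all λₙ > 0.
The n=1 mode decays slowest → dominates as t → ∞.
Asymptotic: θ ~ c₁ sin(πx/1.675) e^{-λ₁t} with decay rate λ₁ ≈ 2.33.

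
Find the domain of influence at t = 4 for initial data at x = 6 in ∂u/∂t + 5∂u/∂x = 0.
At x = 26. The characteristic carries data from (6, 0) to (26, 4).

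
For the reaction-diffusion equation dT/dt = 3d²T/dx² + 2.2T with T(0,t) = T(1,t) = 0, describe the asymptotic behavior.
T → 0. Diffusion dominates reaction (r=2.2 < κπ²/L²≈29.61); solution decays.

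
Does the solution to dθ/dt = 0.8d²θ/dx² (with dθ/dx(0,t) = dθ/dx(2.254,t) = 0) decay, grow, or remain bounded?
θ → constant (steady state). Heat is conserved (no flux at boundaries); solution approaches the spatial average.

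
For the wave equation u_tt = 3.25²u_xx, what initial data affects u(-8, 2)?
Domain of dependence: [-14.5, -1.5]. Signals travel at speed 3.25, so data within |x - -8| ≤ 3.25·2 = 6.5 can reach the point.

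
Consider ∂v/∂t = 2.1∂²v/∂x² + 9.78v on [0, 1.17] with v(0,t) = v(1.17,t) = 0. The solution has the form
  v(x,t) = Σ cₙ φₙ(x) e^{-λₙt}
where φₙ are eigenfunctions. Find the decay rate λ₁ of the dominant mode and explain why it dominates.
Eigenvalues: λₙ = 2.1n²π²/1.17² - 9.78.
First three modes:
  n=1: λ₁ = 2.1π²/1.17² - 9.78 ≈ 5.361
  n=2: λ₂ = 8.4π²/1.17² - 9.78 ≈ 50.783
  n=3: λ₃ = 18.9π²/1.17² - 9.78 ≈ 126.487
Since 2.1π²/1.17² ≈ 15.141 > 9.78, all λₙ > 0.
The n=1 mode decays slowest → dominates as t → ∞.
Asymptotic: v ~ c₁ sin(πx/1.17) e^{-λ₁t} with decay rate λ₁ ≈ 5.361.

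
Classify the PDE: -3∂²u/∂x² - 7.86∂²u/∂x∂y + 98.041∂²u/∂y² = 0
A = -3, B = -7.86, C = 98.041. Discriminant B² - 4AC = 1238.2716. Since 1238.2716 > 0, hyperbolic.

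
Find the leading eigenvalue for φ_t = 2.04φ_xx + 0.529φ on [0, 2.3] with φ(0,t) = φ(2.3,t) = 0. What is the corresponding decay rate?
Eigenvalues: λₙ = 2.04n²π²/2.3² - 0.529.
First three modes:
  n=1: λ₁ = 2.04π²/2.3² - 0.529 ≈ 3.277
  n=2: λ₂ = 8.16π²/2.3² - 0.529 ≈ 14.695
  n=3: λ₃ = 18.36π²/2.3² - 0.529 ≈ 33.725
Since 2.04π²/2.3² ≈ 3.806 > 0.529, all λₙ > 0.
The n=1 mode decays slowest → dominates as t → ∞.
Asymptotic: φ ~ c₁ sin(πx/2.3) e^{-λ₁t} with decay rate λ₁ ≈ 3.277.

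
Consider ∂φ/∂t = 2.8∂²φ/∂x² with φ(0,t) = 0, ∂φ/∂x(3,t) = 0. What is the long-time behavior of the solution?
As t → ∞, φ → 0. Heat escapes through the Dirichlet boundary.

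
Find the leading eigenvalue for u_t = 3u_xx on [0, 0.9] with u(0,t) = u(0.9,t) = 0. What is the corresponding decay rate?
Eigenvalues: λₙ = 3n²π²/0.9².
First three modes:
  n=1: λ₁ = 3π²/0.9² ≈ 36.554
  n=2: λ₂ = 12π²/0.9² ≈ 146.216 (4× faster decay)
  n=3: λ₃ = 27π²/0.9² ≈ 328.987 (9× faster decay)
As t → ∞, higher modes decay exponentially faster. The n=1 mode dominates: u ~ c₁ sin(πx/0.9) e^{-λ₁t}.
Decay rate: λ₁ = 3π²/0.9² ≈ 36.554.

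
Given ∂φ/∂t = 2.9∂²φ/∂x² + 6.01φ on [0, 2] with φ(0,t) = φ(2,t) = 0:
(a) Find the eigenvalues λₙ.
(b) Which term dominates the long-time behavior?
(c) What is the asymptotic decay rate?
Eigenvalues: λₙ = 2.9n²π²/2² - 6.01.
First three modes:
  n=1: λ₁ = 2.9π²/2² - 6.01 ≈ 1.145
  n=2: λ₂ = 11.6π²/2² - 6.01 ≈ 22.612
  n=3: λ₃ = 26.1π²/2² - 6.01 ≈ 58.389
Since 2.9π²/2² ≈ 7.155 > 6.01, all λₙ > 0.
The n=1 mode decays slowest → dominates as t → ∞.
Asymptotic: φ ~ c₁ sin(πx/2) e^{-λ₁t} with decay rate λ₁ ≈ 1.145.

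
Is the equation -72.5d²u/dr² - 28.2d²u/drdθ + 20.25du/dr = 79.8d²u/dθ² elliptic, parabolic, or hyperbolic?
Rewriting in standard form: -72.5d²u/dr² - 28.2d²u/drdθ - 79.8d²u/dθ² + 20.25du/dr = 0. Computing B² - 4AC with A = -72.5, B = -28.2, C = -79.8: discriminant = -22346.76 (negative). Answer: elliptic.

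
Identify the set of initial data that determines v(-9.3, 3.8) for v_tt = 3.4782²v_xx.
Domain of dependence: [-22.51716, 3.91716]. Signals travel at speed 3.4782, so data within |x - -9.3| ≤ 3.4782·3.8 = 13.21716 can reach the point.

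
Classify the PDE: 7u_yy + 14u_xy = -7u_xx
Rewriting in standard form: 7u_xx + 14u_xy + 7u_yy = 0. A = 7, B = 14, C = 7. Discriminant B² - 4AC = 0. Since 0 = 0, parabolic.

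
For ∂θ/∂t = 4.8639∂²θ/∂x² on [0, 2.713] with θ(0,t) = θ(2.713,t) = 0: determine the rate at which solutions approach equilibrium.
Eigenvalues: λₙ = 4.8639n²π²/2.713².
First three modes:
  n=1: λ₁ = 4.8639π²/2.713² ≈ 6.522
  n=2: λ₂ = 19.4556π²/2.713² ≈ 26.088 (4× faster decay)
  n=3: λ₃ = 43.7751π²/2.713² ≈ 58.699 (9× faster decay)
As t → ∞, higher modes decay exponentially faster. The n=1 mode dominates: θ ~ c₁ sin(πx/2.713) e^{-λ₁t}.
Decay rate: λ₁ = 4.8639π²/2.713² ≈ 6.522.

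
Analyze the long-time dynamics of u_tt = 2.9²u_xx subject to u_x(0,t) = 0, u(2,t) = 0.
Long-time behavior: u oscillates (no decay). Energy is conserved; the solution oscillates indefinitely as standing waves.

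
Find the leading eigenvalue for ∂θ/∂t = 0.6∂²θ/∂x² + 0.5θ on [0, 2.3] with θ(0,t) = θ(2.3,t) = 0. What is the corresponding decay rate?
Eigenvalues: λₙ = 0.6n²π²/2.3² - 0.5.
First three modes:
  n=1: λ₁ = 0.6π²/2.3² - 0.5 ≈ 0.619
  n=2: λ₂ = 2.4π²/2.3² - 0.5 ≈ 3.978
  n=3: λ₃ = 5.4π²/2.3² - 0.5 ≈ 9.575
Since 0.6π²/2.3² ≈ 1.119 > 0.5, all λₙ > 0.
The n=1 mode decays slowest → dominates as t → ∞.
Asymptotic: θ ~ c₁ sin(πx/2.3) e^{-λ₁t} with decay rate λ₁ ≈ 0.619.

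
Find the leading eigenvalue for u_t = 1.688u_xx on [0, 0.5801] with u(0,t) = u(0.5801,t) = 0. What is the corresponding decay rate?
Eigenvalues: λₙ = 1.688n²π²/0.5801².
First three modes:
  n=1: λ₁ = 1.688π²/0.5801² ≈ 49.507
  n=2: λ₂ = 6.752π²/0.5801² ≈ 198.028 (4× faster decay)
  n=3: λ₃ = 15.192π²/0.5801² ≈ 445.563 (9× faster decay)
As t → ∞, higher modes decay exponentially faster. The n=1 mode dominates: u ~ c₁ sin(πx/0.5801) e^{-λ₁t}.
Decay rate: λ₁ = 1.688π²/0.5801² ≈ 49.507.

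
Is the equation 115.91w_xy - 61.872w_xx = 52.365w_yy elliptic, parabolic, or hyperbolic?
Rewriting in standard form: -61.872w_xx + 115.91w_xy - 52.365w_yy = 0. Computing B² - 4AC with A = -61.872, B = 115.91, C = -52.365: discriminant = 475.41898 (positive). Answer: hyperbolic.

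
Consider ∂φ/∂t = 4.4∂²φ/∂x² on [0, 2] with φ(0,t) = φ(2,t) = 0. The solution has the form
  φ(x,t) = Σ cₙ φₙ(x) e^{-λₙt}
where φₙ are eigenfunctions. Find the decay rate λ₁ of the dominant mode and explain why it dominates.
Eigenvalues: λₙ = 4.4n²π²/2².
First three modes:
  n=1: λ₁ = 4.4π²/2² ≈ 10.857
  n=2: λ₂ = 17.6π²/2² ≈ 43.426 (4× faster decay)
  n=3: λ₃ = 39.6π²/2² ≈ 97.709 (9× faster decay)
As t → ∞, higher modes decay exponentially faster. The n=1 mode dominates: φ ~ c₁ sin(πx/2) e^{-λ₁t}.
Decay rate: λ₁ = 4.4π²/2² ≈ 10.857.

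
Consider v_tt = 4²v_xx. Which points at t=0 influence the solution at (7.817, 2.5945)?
Domain of dependence: [-2.561, 18.195]. Signals travel at speed 4, so data within |x - 7.817| ≤ 4·2.5945 = 10.378 can reach the point.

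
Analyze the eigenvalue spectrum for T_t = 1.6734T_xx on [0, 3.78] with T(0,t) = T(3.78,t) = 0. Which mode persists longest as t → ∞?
Eigenvalues: λₙ = 1.6734n²π²/3.78².
First three modes:
  n=1: λ₁ = 1.6734π²/3.78² ≈ 1.156
  n=2: λ₂ = 6.6936π²/3.78² ≈ 4.624 (4× faster decay)
  n=3: λ₃ = 15.0606π²/3.78² ≈ 10.403 (9× faster decay)
As t → ∞, higher modes decay exponentially faster. The n=1 mode dominates: T ~ c₁ sin(πx/3.78) e^{-λ₁t}.
Decay rate: λ₁ = 1.6734π²/3.78² ≈ 1.156.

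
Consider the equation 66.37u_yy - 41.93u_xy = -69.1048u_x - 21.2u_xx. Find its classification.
Rewriting in standard form: 21.2u_xx - 41.93u_xy + 66.37u_yy + 69.1048u_x = 0. Elliptic. (A = 21.2, B = -41.93, C = 66.37 gives B² - 4AC = -3870.0511.)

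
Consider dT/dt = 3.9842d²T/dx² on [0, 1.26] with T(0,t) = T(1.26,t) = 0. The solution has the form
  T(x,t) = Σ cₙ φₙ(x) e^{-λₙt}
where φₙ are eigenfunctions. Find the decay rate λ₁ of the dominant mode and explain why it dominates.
Eigenvalues: λₙ = 3.9842n²π²/1.26².
First three modes:
  n=1: λ₁ = 3.9842π²/1.26² ≈ 24.769
  n=2: λ₂ = 15.9368π²/1.26² ≈ 99.074 (4× faster decay)
  n=3: λ₃ = 35.8578π²/1.26² ≈ 222.917 (9× faster decay)
As t → ∞, higher modes decay exponentially faster. The n=1 mode dominates: T ~ c₁ sin(πx/1.26) e^{-λ₁t}.
Decay rate: λ₁ = 3.9842π²/1.26² ≈ 24.769.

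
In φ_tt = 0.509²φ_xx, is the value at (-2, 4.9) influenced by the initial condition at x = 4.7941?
No. The domain of dependence is [-4.4941, 0.4941], and 4.7941 is outside this interval.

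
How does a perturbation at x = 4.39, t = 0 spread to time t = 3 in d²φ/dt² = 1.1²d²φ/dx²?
Domain of influence: [1.09, 7.69]. Data at x = 4.39 spreads outward at speed 1.1.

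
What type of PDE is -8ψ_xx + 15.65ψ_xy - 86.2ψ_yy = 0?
With A = -8, B = 15.65, C = -86.2, the discriminant is -2513.4775. This is an elliptic PDE.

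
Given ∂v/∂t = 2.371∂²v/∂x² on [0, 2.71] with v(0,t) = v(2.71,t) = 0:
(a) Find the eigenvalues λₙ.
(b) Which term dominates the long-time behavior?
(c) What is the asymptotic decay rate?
Eigenvalues: λₙ = 2.371n²π²/2.71².
First three modes:
  n=1: λ₁ = 2.371π²/2.71² ≈ 3.186
  n=2: λ₂ = 9.484π²/2.71² ≈ 12.745 (4× faster decay)
  n=3: λ₃ = 21.339π²/2.71² ≈ 28.677 (9× faster decay)
As t → ∞, higher modes decay exponentially faster. The n=1 mode dominates: v ~ c₁ sin(πx/2.71) e^{-λ₁t}.
Decay rate: λ₁ = 2.371π²/2.71² ≈ 3.186.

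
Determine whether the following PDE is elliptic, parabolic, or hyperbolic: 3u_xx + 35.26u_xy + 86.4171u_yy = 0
Coefficients: A = 3, B = 35.26, C = 86.4171. B² - 4AC = 206.2624, which is positive, so the equation is hyperbolic.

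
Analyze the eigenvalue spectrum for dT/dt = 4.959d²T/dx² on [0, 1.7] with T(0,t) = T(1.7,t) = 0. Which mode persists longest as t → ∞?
Eigenvalues: λₙ = 4.959n²π²/1.7².
First three modes:
  n=1: λ₁ = 4.959π²/1.7² ≈ 16.935
  n=2: λ₂ = 19.836π²/1.7² ≈ 67.742 (4× faster decay)
  n=3: λ₃ = 44.631π²/1.7² ≈ 152.419 (9× faster decay)
As t → ∞, higher modes decay exponentially faster. The n=1 mode dominates: T ~ c₁ sin(πx/1.7) e^{-λ₁t}.
Decay rate: λ₁ = 4.959π²/1.7² ≈ 16.935.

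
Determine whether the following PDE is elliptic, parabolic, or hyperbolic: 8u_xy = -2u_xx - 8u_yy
Rewriting in standard form: 2u_xx + 8u_xy + 8u_yy = 0. Coefficients: A = 2, B = 8, C = 8. B² - 4AC = 0, which is zero, so the equation is parabolic.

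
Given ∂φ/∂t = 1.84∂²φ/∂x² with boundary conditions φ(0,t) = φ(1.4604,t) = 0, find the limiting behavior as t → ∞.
φ → 0. Heat diffuses out through both boundaries.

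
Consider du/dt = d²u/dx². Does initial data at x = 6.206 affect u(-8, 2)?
Yes, for any finite x. The heat equation has infinite propagation speed, so all initial data affects all points at any t > 0.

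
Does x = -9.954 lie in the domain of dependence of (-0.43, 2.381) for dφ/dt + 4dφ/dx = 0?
Yes. The characteristic through (-0.43, 2.381) passes through x = -9.954.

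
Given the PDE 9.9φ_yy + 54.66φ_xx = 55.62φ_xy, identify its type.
Rewriting in standard form: 54.66φ_xx - 55.62φ_xy + 9.9φ_yy = 0. The second-order coefficients are A = 54.66, B = -55.62, C = 9.9. Since B² - 4AC = 929.0484 > 0, this is a hyperbolic PDE.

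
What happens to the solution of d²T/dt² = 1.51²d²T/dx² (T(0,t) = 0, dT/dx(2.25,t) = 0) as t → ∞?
T oscillates (no decay). Energy is conserved; the solution oscillates indefinitely as standing waves.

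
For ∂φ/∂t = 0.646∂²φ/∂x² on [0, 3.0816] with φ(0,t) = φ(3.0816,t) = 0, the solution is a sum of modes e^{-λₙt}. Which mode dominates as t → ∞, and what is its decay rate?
Eigenvalues: λₙ = 0.646n²π²/3.0816².
First three modes:
  n=1: λ₁ = 0.646π²/3.0816² ≈ 0.671
  n=2: λ₂ = 2.584π²/3.0816² ≈ 2.686 (4× faster decay)
  n=3: λ₃ = 5.814π²/3.0816² ≈ 6.043 (9× faster decay)
As t → ∞, higher modes decay exponentially faster. The n=1 mode dominates: φ ~ c₁ sin(πx/3.0816) e^{-λ₁t}.
Decay rate: λ₁ = 0.646π²/3.0816² ≈ 0.671.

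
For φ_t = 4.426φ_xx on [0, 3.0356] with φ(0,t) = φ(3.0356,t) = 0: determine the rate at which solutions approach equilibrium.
Eigenvalues: λₙ = 4.426n²π²/3.0356².
First three modes:
  n=1: λ₁ = 4.426π²/3.0356² ≈ 4.74
  n=2: λ₂ = 17.704π²/3.0356² ≈ 18.962 (4× faster decay)
  n=3: λ₃ = 39.834π²/3.0356² ≈ 42.664 (9× faster decay)
As t → ∞, higher modes decay exponentially faster. The n=1 mode dominates: φ ~ c₁ sin(πx/3.0356) e^{-λ₁t}.
Decay rate: λ₁ = 4.426π²/3.0356² ≈ 4.74.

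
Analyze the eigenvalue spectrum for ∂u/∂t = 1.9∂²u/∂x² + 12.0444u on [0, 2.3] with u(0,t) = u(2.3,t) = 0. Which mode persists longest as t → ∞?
Eigenvalues: λₙ = 1.9n²π²/2.3² - 12.0444.
First three modes:
  n=1: λ₁ = 1.9π²/2.3² - 12.0444 ≈ -8.5
  n=2: λ₂ = 7.6π²/2.3² - 12.0444 ≈ 2.135
  n=3: λ₃ = 17.1π²/2.3² - 12.0444 ≈ 19.859
Since 1.9π²/2.3² ≈ 3.545 < 12.0444, λ₁ < 0.
The n=1 mode grows fastest (−λₙ is largest for n=1) → dominates.
Asymptotic: u ~ c₁ sin(πx/2.3) e^{8.5t} (exponential growth at rate −λ₁ ≈ 8.5).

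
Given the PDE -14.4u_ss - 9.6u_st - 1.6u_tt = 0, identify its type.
The second-order coefficients are A = -14.4, B = -9.6, C = -1.6. Since B² - 4AC = 0 = 0, this is a parabolic PDE.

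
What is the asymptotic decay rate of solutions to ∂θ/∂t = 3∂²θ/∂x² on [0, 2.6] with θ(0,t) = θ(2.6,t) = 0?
Eigenvalues: λₙ = 3n²π²/2.6².
First three modes:
  n=1: λ₁ = 3π²/2.6² ≈ 4.38
  n=2: λ₂ = 12π²/2.6² ≈ 17.52 (4× faster decay)
  n=3: λ₃ = 27π²/2.6² ≈ 39.42 (9× faster decay)
As t → ∞, higher modes decay exponentially faster. The n=1 mode dominates: θ ~ c₁ sin(πx/2.6) e^{-λ₁t}.
Decay rate: λ₁ = 3π²/2.6² ≈ 4.38.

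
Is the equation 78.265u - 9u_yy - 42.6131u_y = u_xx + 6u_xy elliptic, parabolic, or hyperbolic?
Rewriting in standard form: -u_xx - 6u_xy - 9u_yy - 42.6131u_y + 78.265u = 0. Computing B² - 4AC with A = -1, B = -6, C = -9: discriminant = 0 (zero). Answer: parabolic.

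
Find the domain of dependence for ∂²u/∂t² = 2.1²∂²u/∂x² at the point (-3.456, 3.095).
Domain of dependence: [-9.9555, 3.0435]. Signals travel at speed 2.1, so data within |x - -3.456| ≤ 2.1·3.095 = 6.4995 can reach the point.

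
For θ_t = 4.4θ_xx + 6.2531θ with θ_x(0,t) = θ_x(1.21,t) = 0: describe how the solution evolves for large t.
θ grows unboundedly. With Neumann BCs the constant mode has diffusion eigenvalue 0, so any r > 0 makes it grow like e^(6.2531t); solution grows exponentially.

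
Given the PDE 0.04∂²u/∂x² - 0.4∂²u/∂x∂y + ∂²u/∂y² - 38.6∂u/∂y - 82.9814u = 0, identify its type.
The second-order coefficients are A = 0.04, B = -0.4, C = 1. Since B² - 4AC = 0 = 0, this is a parabolic PDE.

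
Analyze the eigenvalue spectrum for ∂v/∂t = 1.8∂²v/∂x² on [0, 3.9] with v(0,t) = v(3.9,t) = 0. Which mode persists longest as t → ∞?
Eigenvalues: λₙ = 1.8n²π²/3.9².
First three modes:
  n=1: λ₁ = 1.8π²/3.9² ≈ 1.168
  n=2: λ₂ = 7.2π²/3.9² ≈ 4.672 (4× faster decay)
  n=3: λ₃ = 16.2π²/3.9² ≈ 10.512 (9× faster decay)
As t → ∞, higher modes decay exponentially faster. The n=1 mode dominates: v ~ c₁ sin(πx/3.9) e^{-λ₁t}.
Decay rate: λ₁ = 1.8π²/3.9² ≈ 1.168.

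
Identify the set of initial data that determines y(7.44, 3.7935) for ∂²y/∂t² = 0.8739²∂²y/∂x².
Domain of dependence: [4.12486035, 10.75513965]. Signals travel at speed 0.8739, so data within |x - 7.44| ≤ 0.8739·3.7935 = 3.31513965 can reach the point.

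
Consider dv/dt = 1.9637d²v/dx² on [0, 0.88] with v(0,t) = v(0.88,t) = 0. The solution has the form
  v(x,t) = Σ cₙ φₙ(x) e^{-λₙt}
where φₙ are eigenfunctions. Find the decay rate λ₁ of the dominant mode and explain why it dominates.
Eigenvalues: λₙ = 1.9637n²π²/0.88².
First three modes:
  n=1: λ₁ = 1.9637π²/0.88² ≈ 25.027
  n=2: λ₂ = 7.8548π²/0.88² ≈ 100.108 (4× faster decay)
  n=3: λ₃ = 17.6733π²/0.88² ≈ 225.243 (9× faster decay)
As t → ∞, higher modes decay exponentially faster. The n=1 mode dominates: v ~ c₁ sin(πx/0.88) e^{-λ₁t}.
Decay rate: λ₁ = 1.9637π²/0.88² ≈ 25.027.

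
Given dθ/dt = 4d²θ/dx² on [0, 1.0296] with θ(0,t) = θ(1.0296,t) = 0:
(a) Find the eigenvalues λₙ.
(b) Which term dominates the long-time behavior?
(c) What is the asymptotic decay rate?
Eigenvalues: λₙ = 4n²π²/1.0296².
First three modes:
  n=1: λ₁ = 4π²/1.0296² ≈ 37.241
  n=2: λ₂ = 16π²/1.0296² ≈ 148.964 (4× faster decay)
  n=3: λ₃ = 36π²/1.0296² ≈ 335.17 (9× faster decay)
As t → ∞, higher modes decay exponentially faster. The n=1 mode dominates: θ ~ c₁ sin(πx/1.0296) e^{-λ₁t}.
Decay rate: λ₁ = 4π²/1.0296² ≈ 37.241.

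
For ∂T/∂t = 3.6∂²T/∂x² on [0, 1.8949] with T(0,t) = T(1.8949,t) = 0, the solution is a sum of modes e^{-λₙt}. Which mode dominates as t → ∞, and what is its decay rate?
Eigenvalues: λₙ = 3.6n²π²/1.8949².
First three modes:
  n=1: λ₁ = 3.6π²/1.8949² ≈ 9.895
  n=2: λ₂ = 14.4π²/1.8949² ≈ 39.581 (4× faster decay)
  n=3: λ₃ = 32.4π²/1.8949² ≈ 89.058 (9× faster decay)
As t → ∞, higher modes decay exponentially faster. The n=1 mode dominates: T ~ c₁ sin(πx/1.8949) e^{-λ₁t}.
Decay rate: λ₁ = 3.6π²/1.8949² ≈ 9.895.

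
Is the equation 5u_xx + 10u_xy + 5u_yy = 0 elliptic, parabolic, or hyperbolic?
Computing B² - 4AC with A = 5, B = 10, C = 5: discriminant = 0 (zero). Answer: parabolic.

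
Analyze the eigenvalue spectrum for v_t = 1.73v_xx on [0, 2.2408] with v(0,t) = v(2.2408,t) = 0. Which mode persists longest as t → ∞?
Eigenvalues: λₙ = 1.73n²π²/2.2408².
First three modes:
  n=1: λ₁ = 1.73π²/2.2408² ≈ 3.4
  n=2: λ₂ = 6.92π²/2.2408² ≈ 13.602 (4× faster decay)
  n=3: λ₃ = 15.57π²/2.2408² ≈ 30.604 (9× faster decay)
As t → ∞, higher modes decay exponentially faster. The n=1 mode dominates: v ~ c₁ sin(πx/2.2408) e^{-λ₁t}.
Decay rate: λ₁ = 1.73π²/2.2408² ≈ 3.4.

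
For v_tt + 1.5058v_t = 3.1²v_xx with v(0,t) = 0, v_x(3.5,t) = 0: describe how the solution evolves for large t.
v → 0. Damping (γ=1.5058) dissipates energy; oscillations decay exponentially.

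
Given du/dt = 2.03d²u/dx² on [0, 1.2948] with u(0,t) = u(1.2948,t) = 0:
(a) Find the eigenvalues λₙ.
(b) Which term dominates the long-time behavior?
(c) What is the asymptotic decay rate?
Eigenvalues: λₙ = 2.03n²π²/1.2948².
First three modes:
  n=1: λ₁ = 2.03π²/1.2948² ≈ 11.951
  n=2: λ₂ = 8.12π²/1.2948² ≈ 47.802 (4× faster decay)
  n=3: λ₃ = 18.27π²/1.2948² ≈ 107.556 (9× faster decay)
As t → ∞, higher modes decay exponentially faster. The n=1 mode dominates: u ~ c₁ sin(πx/1.2948) e^{-λ₁t}.
Decay rate: λ₁ = 2.03π²/1.2948² ≈ 11.951.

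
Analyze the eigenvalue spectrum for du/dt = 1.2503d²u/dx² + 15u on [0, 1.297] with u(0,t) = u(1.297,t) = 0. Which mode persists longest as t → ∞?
Eigenvalues: λₙ = 1.2503n²π²/1.297² - 15.
First three modes:
  n=1: λ₁ = 1.2503π²/1.297² - 15 ≈ -7.664
  n=2: λ₂ = 5.0012π²/1.297² - 15 ≈ 14.342
  n=3: λ₃ = 11.2527π²/1.297² - 15 ≈ 51.02
Since 1.2503π²/1.297² ≈ 7.336 < 15, λ₁ < 0.
The n=1 mode grows fastest (−λₙ is largest for n=1) → dominates.
Asymptotic: u ~ c₁ sin(πx/1.297) e^{7.664t} (exponential growth at rate −λ₁ ≈ 7.664).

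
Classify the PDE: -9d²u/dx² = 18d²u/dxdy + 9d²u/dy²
Rewriting in standard form: -9d²u/dx² - 18d²u/dxdy - 9d²u/dy² = 0. A = -9, B = -18, C = -9. Discriminant B² - 4AC = 0. Since 0 = 0, parabolic.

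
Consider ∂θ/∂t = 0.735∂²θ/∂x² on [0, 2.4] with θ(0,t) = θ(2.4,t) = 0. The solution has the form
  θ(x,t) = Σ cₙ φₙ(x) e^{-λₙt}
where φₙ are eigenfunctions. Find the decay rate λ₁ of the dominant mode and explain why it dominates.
Eigenvalues: λₙ = 0.735n²π²/2.4².
First three modes:
  n=1: λ₁ = 0.735π²/2.4² ≈ 1.259
  n=2: λ₂ = 2.94π²/2.4² ≈ 5.038 (4× faster decay)
  n=3: λ₃ = 6.615π²/2.4² ≈ 11.335 (9× faster decay)
As t → ∞, higher modes decay exponentially faster. The n=1 mode dominates: θ ~ c₁ sin(πx/2.4) e^{-λ₁t}.
Decay rate: λ₁ = 0.735π²/2.4² ≈ 1.259.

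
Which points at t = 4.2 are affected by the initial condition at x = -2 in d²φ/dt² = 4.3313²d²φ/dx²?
Domain of influence: [-20.19146, 16.19146]. Data at x = -2 spreads outward at speed 4.3313.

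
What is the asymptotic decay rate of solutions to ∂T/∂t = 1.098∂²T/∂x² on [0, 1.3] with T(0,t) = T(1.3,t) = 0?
Eigenvalues: λₙ = 1.098n²π²/1.3².
First three modes:
  n=1: λ₁ = 1.098π²/1.3² ≈ 6.412
  n=2: λ₂ = 4.392π²/1.3² ≈ 25.649 (4× faster decay)
  n=3: λ₃ = 9.882π²/1.3² ≈ 57.711 (9× faster decay)
As t → ∞, higher modes decay exponentially faster. The n=1 mode dominates: T ~ c₁ sin(πx/1.3) e^{-λ₁t}.
Decay rate: λ₁ = 1.098π²/1.3² ≈ 6.412.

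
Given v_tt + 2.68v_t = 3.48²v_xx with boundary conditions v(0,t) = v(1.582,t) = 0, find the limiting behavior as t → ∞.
v → 0. Damping (γ=2.68) dissipates energy; oscillations decay exponentially.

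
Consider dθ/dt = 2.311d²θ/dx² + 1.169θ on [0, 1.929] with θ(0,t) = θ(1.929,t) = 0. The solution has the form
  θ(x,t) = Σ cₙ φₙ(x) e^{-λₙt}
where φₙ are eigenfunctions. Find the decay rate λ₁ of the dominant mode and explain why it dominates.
Eigenvalues: λₙ = 2.311n²π²/1.929² - 1.169.
First three modes:
  n=1: λ₁ = 2.311π²/1.929² - 1.169 ≈ 4.961
  n=2: λ₂ = 9.244π²/1.929² - 1.169 ≈ 23.35
  n=3: λ₃ = 20.799π²/1.929² - 1.169 ≈ 53.998
Since 2.311π²/1.929² ≈ 6.13 > 1.169, all λₙ > 0.
The n=1 mode decays slowest → dominates as t → ∞.
Asymptotic: θ ~ c₁ sin(πx/1.929) e^{-λ₁t} with decay rate λ₁ ≈ 4.961.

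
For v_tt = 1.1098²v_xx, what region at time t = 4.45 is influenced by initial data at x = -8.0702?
Domain of influence: [-13.00881, -3.13159]. Data at x = -8.0702 spreads outward at speed 1.1098.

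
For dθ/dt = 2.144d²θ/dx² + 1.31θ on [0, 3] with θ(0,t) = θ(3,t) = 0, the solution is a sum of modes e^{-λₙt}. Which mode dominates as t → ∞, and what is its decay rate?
Eigenvalues: λₙ = 2.144n²π²/3² - 1.31.
First three modes:
  n=1: λ₁ = 2.144π²/3² - 1.31 ≈ 1.041
  n=2: λ₂ = 8.576π²/3² - 1.31 ≈ 8.095
  n=3: λ₃ = 19.296π²/3² - 1.31 ≈ 19.85
Since 2.144π²/3² ≈ 2.351 > 1.31, all λₙ > 0.
The n=1 mode decays slowest → dominates as t → ∞.
Asymptotic: θ ~ c₁ sin(πx/3) e^{-λ₁t} with decay rate λ₁ ≈ 1.041.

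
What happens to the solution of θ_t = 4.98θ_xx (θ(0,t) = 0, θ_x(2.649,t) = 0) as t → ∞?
θ → 0. Heat escapes through the Dirichlet boundary.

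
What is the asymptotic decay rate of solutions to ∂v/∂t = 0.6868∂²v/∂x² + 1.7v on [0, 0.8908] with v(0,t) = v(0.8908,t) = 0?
Eigenvalues: λₙ = 0.6868n²π²/0.8908² - 1.7.
First three modes:
  n=1: λ₁ = 0.6868π²/0.8908² - 1.7 ≈ 6.842
  n=2: λ₂ = 2.7472π²/0.8908² - 1.7 ≈ 32.469
  n=3: λ₃ = 6.1812π²/0.8908² - 1.7 ≈ 75.18
Since 0.6868π²/0.8908² ≈ 8.542 > 1.7, all λₙ > 0.
The n=1 mode decays slowest → dominates as t → ∞.
Asymptotic: v ~ c₁ sin(πx/0.8908) e^{-λ₁t} with decay rate λ₁ ≈ 6.842.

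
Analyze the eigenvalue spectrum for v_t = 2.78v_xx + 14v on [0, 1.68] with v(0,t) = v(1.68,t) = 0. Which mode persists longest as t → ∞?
Eigenvalues: λₙ = 2.78n²π²/1.68² - 14.
First three modes:
  n=1: λ₁ = 2.78π²/1.68² - 14 ≈ -4.279
  n=2: λ₂ = 11.12π²/1.68² - 14 ≈ 24.885
  n=3: λ₃ = 25.02π²/1.68² - 14 ≈ 73.492
Since 2.78π²/1.68² ≈ 9.721 < 14, λ₁ < 0.
The n=1 mode grows fastest (−λₙ is largest for n=1) → dominates.
Asymptotic: v ~ c₁ sin(πx/1.68) e^{4.279t} (exponential growth at rate −λ₁ ≈ 4.279).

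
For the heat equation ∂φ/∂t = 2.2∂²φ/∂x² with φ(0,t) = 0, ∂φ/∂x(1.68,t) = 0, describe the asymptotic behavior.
φ → 0. Heat escapes through the Dirichlet boundary.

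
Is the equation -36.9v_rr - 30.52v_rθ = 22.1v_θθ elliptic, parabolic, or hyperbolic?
Rewriting in standard form: -36.9v_rr - 30.52v_rθ - 22.1v_θθ = 0. Computing B² - 4AC with A = -36.9, B = -30.52, C = -22.1: discriminant = -2330.4896 (negative). Answer: elliptic.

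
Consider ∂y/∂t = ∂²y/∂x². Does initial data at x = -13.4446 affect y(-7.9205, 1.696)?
Yes, for any finite x. The heat equation has infinite propagation speed, so all initial data affects all points at any t > 0.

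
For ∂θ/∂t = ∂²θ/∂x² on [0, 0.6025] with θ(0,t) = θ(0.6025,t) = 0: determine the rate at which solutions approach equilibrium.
Eigenvalues: λₙ = n²π²/0.6025².
First three modes:
  n=1: λ₁ = π²/0.6025² ≈ 27.189
  n=2: λ₂ = 4π²/0.6025² ≈ 108.754 (4× faster decay)
  n=3: λ₃ = 9π²/0.6025² ≈ 244.697 (9× faster decay)
As t → ∞, higher modes decay exponentially faster. The n=1 mode dominates: θ ~ c₁ sin(πx/0.6025) e^{-λ₁t}.
Decay rate: λ₁ = π²/0.6025² ≈ 27.189.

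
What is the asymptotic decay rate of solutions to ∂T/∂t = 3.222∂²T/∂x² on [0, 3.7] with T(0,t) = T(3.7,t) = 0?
Eigenvalues: λₙ = 3.222n²π²/3.7².
First three modes:
  n=1: λ₁ = 3.222π²/3.7² ≈ 2.323
  n=2: λ₂ = 12.888π²/3.7² ≈ 9.291 (4× faster decay)
  n=3: λ₃ = 28.998π²/3.7² ≈ 20.906 (9× faster decay)
As t → ∞, higher modes decay exponentially faster. The n=1 mode dominates: T ~ c₁ sin(πx/3.7) e^{-λ₁t}.
Decay rate: λ₁ = 3.222π²/3.7² ≈ 2.323.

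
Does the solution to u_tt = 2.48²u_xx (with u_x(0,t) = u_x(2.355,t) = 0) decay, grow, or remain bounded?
u oscillates about a mean that drifts linearly in t (generically unbounded; no decay). There is no damping, so the nonconstant modes persist as standing waves (energy conserved, no decay). But with Neumann conditions at both ends the constant mode has eigenvalue 0: the spatial mean M(t) of u satisfies M'' = 0, so M(t) = M(0) + M'(0)·t. Unless the initial velocity has zero mean (∫u_t(x,0)dx = 0), the solution grows linearly in t (unbounded, though not exponentially); if it does have zero mean, the solution stays bounded and simply oscillates.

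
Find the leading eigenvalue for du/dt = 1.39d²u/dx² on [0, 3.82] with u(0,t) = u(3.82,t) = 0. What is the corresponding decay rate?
Eigenvalues: λₙ = 1.39n²π²/3.82².
First three modes:
  n=1: λ₁ = 1.39π²/3.82² ≈ 0.94
  n=2: λ₂ = 5.56π²/3.82² ≈ 3.761 (4× faster decay)
  n=3: λ₃ = 12.51π²/3.82² ≈ 8.461 (9× faster decay)
As t → ∞, higher modes decay exponentially faster. The n=1 mode dominates: u ~ c₁ sin(πx/3.82) e^{-λ₁t}.
Decay rate: λ₁ = 1.39π²/3.82² ≈ 0.94.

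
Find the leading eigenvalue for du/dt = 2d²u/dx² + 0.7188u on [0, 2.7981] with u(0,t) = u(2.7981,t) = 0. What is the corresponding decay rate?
Eigenvalues: λₙ = 2n²π²/2.7981² - 0.7188.
First three modes:
  n=1: λ₁ = 2π²/2.7981² - 0.7188 ≈ 1.802
  n=2: λ₂ = 8π²/2.7981² - 0.7188 ≈ 9.366
  n=3: λ₃ = 18π²/2.7981² - 0.7188 ≈ 21.972
Since 2π²/2.7981² ≈ 2.521 > 0.7188, all λₙ > 0.
The n=1 mode decays slowest → dominates as t → ∞.
Asymptotic: u ~ c₁ sin(πx/2.7981) e^{-λ₁t} with decay rate λ₁ ≈ 1.802.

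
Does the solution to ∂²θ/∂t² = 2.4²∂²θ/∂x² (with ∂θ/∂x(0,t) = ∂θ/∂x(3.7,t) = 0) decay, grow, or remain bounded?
θ oscillates about a mean that drifts linearly in t (generically unbounded; no decay). There is no damping, so the nonconstant modes persist as standing waves (energy conserved, no decay). But with Neumann conditions at both ends the constant mode has eigenvalue 0: the spatial mean M(t) of θ satisfies M'' = 0, so M(t) = M(0) + M'(0)·t. Unless the initial velocity has zero mean (∫θ_t(x,0)dx = 0), the solution grows linearly in t (unbounded, though not exponentially); if it does have zero mean, the solution stays bounded and simply oscillates.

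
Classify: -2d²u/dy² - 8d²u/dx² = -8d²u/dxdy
Rewriting in standard form: -8d²u/dx² + 8d²u/dxdy - 2d²u/dy² = 0. Parabolic (discriminant = 0).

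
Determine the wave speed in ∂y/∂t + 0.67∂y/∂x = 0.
Speed = 0.67. Information travels along x - 0.67t = const (rightward).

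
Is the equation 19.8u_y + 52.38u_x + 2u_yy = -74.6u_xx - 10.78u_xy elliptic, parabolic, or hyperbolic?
Rewriting in standard form: 74.6u_xx + 10.78u_xy + 2u_yy + 52.38u_x + 19.8u_y = 0. Computing B² - 4AC with A = 74.6, B = 10.78, C = 2: discriminant = -480.5916 (negative). Answer: elliptic.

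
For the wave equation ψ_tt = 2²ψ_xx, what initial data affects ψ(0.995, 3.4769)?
Domain of dependence: [-5.9588, 7.9488]. Signals travel at speed 2, so data within |x - 0.995| ≤ 2·3.4769 = 6.9538 can reach the point.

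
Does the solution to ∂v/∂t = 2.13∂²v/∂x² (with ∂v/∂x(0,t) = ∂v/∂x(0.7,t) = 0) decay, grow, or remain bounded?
v → constant (steady state). Heat is conserved (no flux at boundaries); solution approaches the spatial average.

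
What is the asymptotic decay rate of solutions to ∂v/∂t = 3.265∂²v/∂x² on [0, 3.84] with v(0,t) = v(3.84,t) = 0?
Eigenvalues: λₙ = 3.265n²π²/3.84².
First three modes:
  n=1: λ₁ = 3.265π²/3.84² ≈ 2.185
  n=2: λ₂ = 13.06π²/3.84² ≈ 8.741 (4× faster decay)
  n=3: λ₃ = 29.385π²/3.84² ≈ 19.668 (9× faster decay)
As t → ∞, higher modes decay exponentially faster. The n=1 mode dominates: v ~ c₁ sin(πx/3.84) e^{-λ₁t}.
Decay rate: λ₁ = 3.265π²/3.84² ≈ 2.185.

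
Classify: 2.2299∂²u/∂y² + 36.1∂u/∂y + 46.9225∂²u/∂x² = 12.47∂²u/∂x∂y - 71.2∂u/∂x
Rewriting in standard form: 46.9225∂²u/∂x² - 12.47∂²u/∂x∂y + 2.2299∂²u/∂y² + 71.2∂u/∂x + 36.1∂u/∂y = 0. Elliptic (discriminant = -263.029031).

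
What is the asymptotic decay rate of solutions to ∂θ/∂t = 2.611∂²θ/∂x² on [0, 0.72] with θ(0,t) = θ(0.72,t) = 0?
Eigenvalues: λₙ = 2.611n²π²/0.72².
First three modes:
  n=1: λ₁ = 2.611π²/0.72² ≈ 49.71
  n=2: λ₂ = 10.444π²/0.72² ≈ 198.839 (4× faster decay)
  n=3: λ₃ = 23.499π²/0.72² ≈ 447.388 (9× faster decay)
As t → ∞, higher modes decay exponentially faster. The n=1 mode dominates: θ ~ c₁ sin(πx/0.72) e^{-λ₁t}.
Decay rate: λ₁ = 2.611π²/0.72² ≈ 49.71.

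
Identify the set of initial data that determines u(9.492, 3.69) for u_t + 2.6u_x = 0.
A single point: x = -0.102. The characteristic through (9.492, 3.69) is x - 2.6t = const, so x = 9.492 - 2.6·3.69 = -0.102.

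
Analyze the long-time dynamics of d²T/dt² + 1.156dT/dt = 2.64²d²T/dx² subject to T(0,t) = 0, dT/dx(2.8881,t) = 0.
Long-time behavior: T → 0. Damping (γ=1.156) dissipates energy; oscillations decay exponentially.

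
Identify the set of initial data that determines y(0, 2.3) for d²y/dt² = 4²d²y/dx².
Domain of dependence: [-9.2, 9.2]. Signals travel at speed 4, so data within |x - 0| ≤ 4·2.3 = 9.2 can reach the point.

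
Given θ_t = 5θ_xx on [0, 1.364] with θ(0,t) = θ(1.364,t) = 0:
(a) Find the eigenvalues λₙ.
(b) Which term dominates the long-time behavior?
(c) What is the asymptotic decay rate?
Eigenvalues: λₙ = 5n²π²/1.364².
First three modes:
  n=1: λ₁ = 5π²/1.364² ≈ 26.524
  n=2: λ₂ = 20π²/1.364² ≈ 106.096 (4× faster decay)
  n=3: λ₃ = 45π²/1.364² ≈ 238.717 (9× faster decay)
As t → ∞, higher modes decay exponentially faster. The n=1 mode dominates: θ ~ c₁ sin(πx/1.364) e^{-λ₁t}.
Decay rate: λ₁ = 5π²/1.364² ≈ 26.524.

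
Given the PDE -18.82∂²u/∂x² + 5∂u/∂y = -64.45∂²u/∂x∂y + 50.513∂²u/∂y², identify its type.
Rewriting in standard form: -18.82∂²u/∂x² + 64.45∂²u/∂x∂y - 50.513∂²u/∂y² + 5∂u/∂y = 0. The second-order coefficients are A = -18.82, B = 64.45, C = -50.513. Since B² - 4AC = 351.18386 > 0, this is a hyperbolic PDE.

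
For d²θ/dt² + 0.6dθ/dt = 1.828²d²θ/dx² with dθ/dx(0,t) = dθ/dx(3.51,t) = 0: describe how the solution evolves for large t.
θ → constant (steady state). Damping (γ=0.6) dissipates the nonconstant modes; with Neumann BCs the spatial average obeys M''+γM'=0 and tends to a finite limit.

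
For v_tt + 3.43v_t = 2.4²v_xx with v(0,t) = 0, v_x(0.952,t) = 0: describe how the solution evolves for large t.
v → 0. Damping (γ=3.43) dissipates energy; oscillations decay exponentially.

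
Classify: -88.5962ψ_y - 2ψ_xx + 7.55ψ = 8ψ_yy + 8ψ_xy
Rewriting in standard form: -2ψ_xx - 8ψ_xy - 8ψ_yy - 88.5962ψ_y + 7.55ψ = 0. Parabolic (discriminant = 0).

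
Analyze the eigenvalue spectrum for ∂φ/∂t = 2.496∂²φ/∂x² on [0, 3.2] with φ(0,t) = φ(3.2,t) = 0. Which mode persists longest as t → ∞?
Eigenvalues: λₙ = 2.496n²π²/3.2².
First three modes:
  n=1: λ₁ = 2.496π²/3.2² ≈ 2.406
  n=2: λ₂ = 9.984π²/3.2² ≈ 9.623 (4× faster decay)
  n=3: λ₃ = 22.464π²/3.2² ≈ 21.651 (9× faster decay)
As t → ∞, higher modes decay exponentially faster. The n=1 mode dominates: φ ~ c₁ sin(πx/3.2) e^{-λ₁t}.
Decay rate: λ₁ = 2.496π²/3.2² ≈ 2.406.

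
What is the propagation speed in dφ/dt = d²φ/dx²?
Infinite. The heat equation is parabolic, not hyperbolic, so disturbances propagate instantly.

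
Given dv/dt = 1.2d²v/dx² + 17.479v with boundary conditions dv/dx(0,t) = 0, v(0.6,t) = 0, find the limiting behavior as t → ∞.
v grows unboundedly. Reaction dominates diffusion (r=17.479 > κπ²/(4L²)≈8.22); solution grows exponentially.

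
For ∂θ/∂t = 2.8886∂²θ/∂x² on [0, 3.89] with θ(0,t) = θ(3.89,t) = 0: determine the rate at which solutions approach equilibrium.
Eigenvalues: λₙ = 2.8886n²π²/3.89².
First three modes:
  n=1: λ₁ = 2.8886π²/3.89² ≈ 1.884
  n=2: λ₂ = 11.5544π²/3.89² ≈ 7.536 (4× faster decay)
  n=3: λ₃ = 25.9974π²/3.89² ≈ 16.956 (9× faster decay)
As t → ∞, higher modes decay exponentially faster. The n=1 mode dominates: θ ~ c₁ sin(πx/3.89) e^{-λ₁t}.
Decay rate: λ₁ = 2.8886π²/3.89² ≈ 1.884.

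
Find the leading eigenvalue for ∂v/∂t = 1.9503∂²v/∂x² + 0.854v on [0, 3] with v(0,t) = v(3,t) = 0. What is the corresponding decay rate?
Eigenvalues: λₙ = 1.9503n²π²/3² - 0.854.
First three modes:
  n=1: λ₁ = 1.9503π²/3² - 0.854 ≈ 1.285
  n=2: λ₂ = 7.8012π²/3² - 0.854 ≈ 7.701
  n=3: λ₃ = 17.5527π²/3² - 0.854 ≈ 18.395
Since 1.9503π²/3² ≈ 2.139 > 0.854, all λₙ > 0.
The n=1 mode decays slowest → dominates as t → ∞.
Asymptotic: v ~ c₁ sin(πx/3) e^{-λ₁t} with decay rate λ₁ ≈ 1.285.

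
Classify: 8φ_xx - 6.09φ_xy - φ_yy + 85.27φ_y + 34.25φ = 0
Hyperbolic (discriminant = 69.0881).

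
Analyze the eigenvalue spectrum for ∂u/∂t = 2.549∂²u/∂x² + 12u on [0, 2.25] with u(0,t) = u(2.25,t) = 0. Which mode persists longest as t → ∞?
Eigenvalues: λₙ = 2.549n²π²/2.25² - 12.
First three modes:
  n=1: λ₁ = 2.549π²/2.25² - 12 ≈ -7.031
  n=2: λ₂ = 10.196π²/2.25² - 12 ≈ 7.878
  n=3: λ₃ = 22.941π²/2.25² - 12 ≈ 32.725
Since 2.549π²/2.25² ≈ 4.969 < 12, λ₁ < 0.
The n=1 mode grows fastest (−λₙ is largest for n=1) → dominates.
Asymptotic: u ~ c₁ sin(πx/2.25) e^{7.031t} (exponential growth at rate −λ₁ ≈ 7.031).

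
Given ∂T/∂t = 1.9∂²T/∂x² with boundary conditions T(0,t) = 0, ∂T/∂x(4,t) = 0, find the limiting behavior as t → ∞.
T → 0. Heat escapes through the Dirichlet boundary.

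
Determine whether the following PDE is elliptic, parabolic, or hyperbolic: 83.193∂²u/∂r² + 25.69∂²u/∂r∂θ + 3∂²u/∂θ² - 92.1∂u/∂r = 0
Coefficients: A = 83.193, B = 25.69, C = 3. B² - 4AC = -338.3399, which is negative, so the equation is elliptic.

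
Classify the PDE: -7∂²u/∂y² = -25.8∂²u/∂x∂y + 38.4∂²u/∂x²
Rewriting in standard form: -38.4∂²u/∂x² + 25.8∂²u/∂x∂y - 7∂²u/∂y² = 0. A = -38.4, B = 25.8, C = -7. Discriminant B² - 4AC = -409.56. Since -409.56 < 0, elliptic.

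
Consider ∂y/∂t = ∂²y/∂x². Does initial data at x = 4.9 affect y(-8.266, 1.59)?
Yes, for any finite x. The heat equation has infinite propagation speed, so all initial data affects all points at any t > 0.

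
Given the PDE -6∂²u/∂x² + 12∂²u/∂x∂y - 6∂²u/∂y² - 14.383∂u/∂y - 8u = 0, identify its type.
The second-order coefficients are A = -6, B = 12, C = -6. Since B² - 4AC = 0 = 0, this is a parabolic PDE.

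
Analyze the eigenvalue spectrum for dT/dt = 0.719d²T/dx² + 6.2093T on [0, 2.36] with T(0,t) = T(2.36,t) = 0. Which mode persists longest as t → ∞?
Eigenvalues: λₙ = 0.719n²π²/2.36² - 6.2093.
First three modes:
  n=1: λ₁ = 0.719π²/2.36² - 6.2093 ≈ -4.935
  n=2: λ₂ = 2.876π²/2.36² - 6.2093 ≈ -1.113
  n=3: λ₃ = 6.471π²/2.36² - 6.2093 ≈ 5.258
Since 0.719π²/2.36² ≈ 1.274 < 6.2093, λ₁ < 0.
The n=1 mode grows fastest (−λₙ is largest for n=1) → dominates.
Asymptotic: T ~ c₁ sin(πx/2.36) e^{4.935t} (exponential growth at rate −λ₁ ≈ 4.935).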